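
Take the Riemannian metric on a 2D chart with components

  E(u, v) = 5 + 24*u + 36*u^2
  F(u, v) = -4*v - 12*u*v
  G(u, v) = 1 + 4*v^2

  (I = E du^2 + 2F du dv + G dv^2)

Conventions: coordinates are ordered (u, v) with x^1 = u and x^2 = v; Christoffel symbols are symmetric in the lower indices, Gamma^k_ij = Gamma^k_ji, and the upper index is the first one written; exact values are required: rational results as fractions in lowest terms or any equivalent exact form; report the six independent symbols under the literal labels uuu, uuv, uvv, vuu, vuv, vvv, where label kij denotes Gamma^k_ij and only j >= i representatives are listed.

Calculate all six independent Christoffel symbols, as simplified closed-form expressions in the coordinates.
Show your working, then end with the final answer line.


E = 5 + 24*u + 36*u^2; F = -4*v - 12*u*v; G = 1 + 4*v^2
Gamma^k_ij = (1/2) g^{kl} (d_i g_jl + d_j g_il - d_l g_ij), with g^inv = (1/(EG-F^2)) [[G, -F], [-F, E]]
first partials: E_u = 24 + 72*u, E_v = 0, F_u = -12*v, F_v = -4 - 12*u, G_u = 0, G_v = 8*v
D = EG - F^2 = 5 + 24*u + 4*v^2 + 36*u^2
expanded: Gamma^u_uu = (G E_u - 2F F_u + F E_v)/(2D), Gamma^u_uv = (G E_v - F G_u)/(2D), Gamma^u_vv = (2G F_v - G G_u - F G_v)/(2D), Gamma^v_uu = (2E F_u - E E_v - F E_u)/(2D), Gamma^v_uv = (E G_u - F E_v)/(2D), Gamma^v_vv = (E G_v - 2F F_v + F G_u)/(2D); substitute and cancel common factors

Answer: Gamma_uuu = (36*u + 12)/(36*u^2 + 24*u + 4*v^2 + 5), Gamma_uuv = 0, Gamma_uvv = (-12*u - 4)/(36*u^2 + 24*u + 4*v^2 + 5), Gamma_vuu = -12*v/(36*u^2 + 24*u + 4*v^2 + 5), Gamma_vuv = 0, Gamma_vvv = 4*v/(36*u^2 + 24*u + 4*v^2 + 5)


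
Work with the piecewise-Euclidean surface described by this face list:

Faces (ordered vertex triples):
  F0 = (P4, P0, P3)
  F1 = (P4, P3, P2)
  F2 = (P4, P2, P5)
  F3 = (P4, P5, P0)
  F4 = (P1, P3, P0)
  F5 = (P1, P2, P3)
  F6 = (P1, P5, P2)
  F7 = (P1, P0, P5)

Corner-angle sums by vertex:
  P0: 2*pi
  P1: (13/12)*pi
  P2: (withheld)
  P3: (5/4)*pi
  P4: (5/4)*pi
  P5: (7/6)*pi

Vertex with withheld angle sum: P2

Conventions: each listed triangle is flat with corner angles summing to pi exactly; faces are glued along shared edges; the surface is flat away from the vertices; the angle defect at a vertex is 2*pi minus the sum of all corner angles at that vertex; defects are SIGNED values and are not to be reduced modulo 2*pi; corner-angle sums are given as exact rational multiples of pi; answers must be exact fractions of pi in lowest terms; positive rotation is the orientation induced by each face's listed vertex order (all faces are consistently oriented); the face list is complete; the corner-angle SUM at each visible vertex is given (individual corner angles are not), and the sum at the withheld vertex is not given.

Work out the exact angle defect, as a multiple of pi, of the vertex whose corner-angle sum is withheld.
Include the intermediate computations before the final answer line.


V = 6, E = 12, F = 8; chi = V - E + F = 2
Gauss-Bonnet: total defect = 2*pi*chi = 4*pi; visible defects sum to (13/4)*pi

Answer: defect(P2) = (3/4)*pi


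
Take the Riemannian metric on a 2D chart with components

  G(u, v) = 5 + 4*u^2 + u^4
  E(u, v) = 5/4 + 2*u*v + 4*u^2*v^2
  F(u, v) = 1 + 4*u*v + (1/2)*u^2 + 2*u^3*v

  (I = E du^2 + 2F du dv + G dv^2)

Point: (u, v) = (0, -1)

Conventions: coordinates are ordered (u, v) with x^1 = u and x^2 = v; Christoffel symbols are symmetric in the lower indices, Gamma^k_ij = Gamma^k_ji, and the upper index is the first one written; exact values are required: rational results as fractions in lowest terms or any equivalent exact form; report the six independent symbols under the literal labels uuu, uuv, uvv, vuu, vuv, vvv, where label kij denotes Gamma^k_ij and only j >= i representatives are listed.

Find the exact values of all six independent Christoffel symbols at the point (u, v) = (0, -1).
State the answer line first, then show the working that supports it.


Answer: Gamma_uuu = -4/21, Gamma_uuv = 0, Gamma_uvv = 0, Gamma_vuu = -16/21, Gamma_vuv = 0, Gamma_vvv = 0

E = 5/4, F = 1, G = 5 at the point
E_u = -2, E_v = 0, F_u = -4, F_v = 0, G_u = 0, G_v = 0
EG - F^2 = 21/4;  g^inv = (4/21) * [[5, -1], [-1, 5/4]]
first-kind symbols [ij,l] = (1/2)(d_i g_jl + d_j g_il - d_l g_ij): [uu,u] = E_u/2 = -1, [uu,v] = F_u - E_v/2 = -4, [uv,u] = E_v/2 = 0, [uv,v] = G_u/2 = 0, [vv,u] = F_v - G_u/2 = 0, [vv,v] = G_v/2 = 0
Gamma^u_ij = (G*[ij,u] - F*[ij,v])/(EG - F^2), Gamma^v_ij = (E*[ij,v] - F*[ij,u])/(EG - F^2)


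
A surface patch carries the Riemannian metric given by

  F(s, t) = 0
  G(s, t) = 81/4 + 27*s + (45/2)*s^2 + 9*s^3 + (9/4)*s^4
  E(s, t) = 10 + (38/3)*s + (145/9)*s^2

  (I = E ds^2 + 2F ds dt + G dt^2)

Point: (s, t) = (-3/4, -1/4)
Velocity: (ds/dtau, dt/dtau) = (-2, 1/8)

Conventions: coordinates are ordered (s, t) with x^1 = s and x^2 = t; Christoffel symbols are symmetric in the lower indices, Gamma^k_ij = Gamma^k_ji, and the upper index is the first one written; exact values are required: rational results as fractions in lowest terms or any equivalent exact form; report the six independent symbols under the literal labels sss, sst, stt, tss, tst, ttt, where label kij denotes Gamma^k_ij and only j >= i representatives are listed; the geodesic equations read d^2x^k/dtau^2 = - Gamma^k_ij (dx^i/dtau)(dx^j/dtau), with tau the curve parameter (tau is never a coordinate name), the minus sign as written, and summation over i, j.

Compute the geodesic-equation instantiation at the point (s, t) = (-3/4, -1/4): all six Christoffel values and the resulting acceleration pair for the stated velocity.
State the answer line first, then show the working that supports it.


Answer: Gamma_sss = -92/153, Gamma_sst = 0, Gamma_stt = -33/136, Gamma_tss = 0, Gamma_tst = 8/33, Gamma_ttt = 0; accelerations (d^2s/dtau^2, d^2t/dtau^2) = (188713/78336, 4/33)

E = 153/16, F = 0, G = 9801/1024 at the point
E_s = -23/2, E_t = 0, F_s = 0, F_t = 0, G_s = 297/64, G_t = 0
EG - F^2 = 1499553/16384;  g^inv = (16384/1499553) * [[9801/1024, 0], [0, 153/16]]
first-kind symbols [ij,l] = (1/2)(d_i g_jl + d_j g_il - d_l g_ij): [ss,s] = E_s/2 = -23/4, [ss,t] = F_s - E_t/2 = 0, [st,s] = E_t/2 = 0, [st,t] = G_s/2 = 297/128, [tt,s] = F_t - G_s/2 = -297/128, [tt,t] = G_t/2 = 0
Gamma^s_ij = (G*[ij,s] - F*[ij,t])/(EG - F^2), Gamma^t_ij = (E*[ij,t] - F*[ij,s])/(EG - F^2)
Gamma_sss = -92/153, Gamma_sst = 0, Gamma_stt = -33/136, Gamma_tss = 0, Gamma_tst = 8/33, Gamma_ttt = 0
d^2s/dtau^2 = -(Gamma_sss*(-2)^2 + 2*Gamma_sst*(-2)*(1/8) + Gamma_stt*(1/8)^2) = 188713/78336
d^2t/dtau^2 = -(Gamma_tss*(-2)^2 + 2*Gamma_tst*(-2)*(1/8) + Gamma_ttt*(1/8)^2) = 4/33


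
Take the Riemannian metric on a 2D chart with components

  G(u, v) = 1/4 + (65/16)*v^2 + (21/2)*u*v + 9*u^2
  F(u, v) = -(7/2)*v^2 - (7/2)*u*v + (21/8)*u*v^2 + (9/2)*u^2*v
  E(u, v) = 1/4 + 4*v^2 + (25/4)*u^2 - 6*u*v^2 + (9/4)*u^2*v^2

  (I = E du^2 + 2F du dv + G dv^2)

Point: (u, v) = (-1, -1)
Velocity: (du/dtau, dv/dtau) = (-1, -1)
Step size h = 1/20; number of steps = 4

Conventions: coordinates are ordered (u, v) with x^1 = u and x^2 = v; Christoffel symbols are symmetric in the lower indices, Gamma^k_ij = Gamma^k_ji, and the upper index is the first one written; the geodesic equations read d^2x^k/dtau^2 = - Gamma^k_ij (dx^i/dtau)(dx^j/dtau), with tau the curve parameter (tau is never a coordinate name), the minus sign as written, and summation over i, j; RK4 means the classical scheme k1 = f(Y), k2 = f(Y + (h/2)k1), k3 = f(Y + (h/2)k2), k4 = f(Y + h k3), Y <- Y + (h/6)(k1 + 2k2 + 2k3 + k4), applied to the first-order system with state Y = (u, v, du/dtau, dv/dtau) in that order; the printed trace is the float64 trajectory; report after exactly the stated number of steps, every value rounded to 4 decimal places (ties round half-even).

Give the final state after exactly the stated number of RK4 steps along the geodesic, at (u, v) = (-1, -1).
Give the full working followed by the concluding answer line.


f(Y) = (du/dtau, dv/dtau, -Gamma^u_ij Y'^i Y'^j, -Gamma^v_ij Y'^i Y'^j) with the Gammas evaluated at the stage position; h = 0.050000; intermediate values shown to 6 dp
step 0: u = -1.0000, v = -1.0000, du/dtau = -1.0000, dv/dtau = -1.0000
step 1:
  k1: at (u, v) = (-1.000000, -1.000000), (du/dtau, dv/dtau) = (-1.000000, -1.000000); Gamma_uuu = 0.456852, Gamma_uuv = -1.996141, Gamma_uvv = 2.793844, Gamma_vuu = 1.420600, Gamma_vuv = -1.782488, Gamma_vvv = 1.266165; k1 = (-1.000000, -1.000000, 0.741585, 0.878211)
  k2: at (u, v) = (-1.025000, -1.025000), (du/dtau, dv/dtau) = (-0.981460, -0.978045); Gamma_uuu = 0.477727, Gamma_uuv = -1.976072, Gamma_uvv = 2.732627, Gamma_vuu = 1.431961, Gamma_vuv = -1.771666, Gamma_vvv = 1.260469; k2 = (-0.981460, -0.978045, 0.719581, 0.816201)
  k3: at (u, v) = (-1.024537, -1.024451), (du/dtau, dv/dtau) = (-0.982010, -0.979595); Gamma_uuu = 0.477229, Gamma_uuv = -1.976383, Gamma_uvv = 2.733803, Gamma_vuu = 1.431632, Gamma_vuv = -1.771782, Gamma_vvv = 1.260512; k3 = (-0.982010, -0.979595, 0.718865, 0.818630)
  k4: at (u, v) = (-1.049101, -1.048980), (du/dtau, dv/dtau) = (-0.964057, -0.959068); Gamma_uuu = 0.497119, Gamma_uuv = -1.957415, Gamma_uvv = 2.676168, Gamma_vuu = 1.443008, Gamma_vuv = -1.761895, Gamma_vvv = 1.255050; k4 = (-0.964057, -0.959068, 0.696040, 0.762534)
  Y <- Y + (h/6)(k1 + 2k2 + 2k3 + k4): u = -1.0491, v = -1.0490, du/dtau = -0.9640, dv/dtau = -0.9591
step 2:
  k1: at (u, v) = (-1.049092, -1.048953), (du/dtau, dv/dtau) = (-0.964046, -0.959080); Gamma_uuu = 0.497088, Gamma_uuv = -1.957411, Gamma_uvv = 2.676202, Gamma_vuu = 1.442980, Gamma_vuv = -1.761883, Gamma_vvv = 1.255040; k1 = (-0.964046, -0.959080, 0.695984, 0.762551)
  k2: at (u, v) = (-1.073193, -1.072930), (du/dtau, dv/dtau) = (-0.946646, -0.940016); Gamma_uuu = 0.515961, Gamma_uuv = -1.939465, Gamma_uvv = 2.622015, Gamma_vuu = 1.454271, Gamma_vuv = -1.752822, Gamma_vvv = 1.249776; k2 = (-0.946646, -0.940016, 0.672450, 0.711974)
  k3: at (u, v) = (-1.072758, -1.072453), (du/dtau, dv/dtau) = (-0.947234, -0.941281); Gamma_uuu = 0.515569, Gamma_uuv = -1.939759, Gamma_uvv = 2.623006, Gamma_vuu = 1.454007, Gamma_vuv = -1.752943, Gamma_vvv = 1.249842; k3 = (-0.947234, -0.941281, 0.672427, 0.713911)
  k4: at (u, v) = (-1.096453, -1.096017), (du/dtau, dv/dtau) = (-0.930424, -0.923384); Gamma_uuu = 0.533650, Gamma_uuv = -1.922757, Gamma_uvv = 2.571787, Gamma_vuu = 1.465324, Gamma_vuv = -1.744670, Gamma_vvv = 1.244807; k4 = (-0.930424, -0.923384, 0.649052, 0.667943)
  Y <- Y + (h/6)(k1 + 2k2 + 2k3 + k4): u = -1.0964, v = -1.0960, du/dtau = -0.9304, dv/dtau = -0.9234
step 3:
  k1: at (u, v) = (-1.096444, -1.095995), (du/dtau, dv/dtau) = (-0.930422, -0.923394); Gamma_uuu = 0.533627, Gamma_uuv = -1.922758, Gamma_uvv = 2.571817, Gamma_vuu = 1.465303, Gamma_vuv = -1.744663, Gamma_vvv = 1.244802; k1 = (-0.930422, -0.923394, 0.649031, 0.667962)
  k2: at (u, v) = (-1.119704, -1.119080), (du/dtau, dv/dtau) = (-0.914197, -0.906695); Gamma_uuu = 0.550894, Gamma_uuv = -1.906647, Gamma_uvv = 2.523470, Gamma_vuu = 1.476569, Gamma_vuv = -1.737100, Gamma_vvv = 1.239973; k2 = (-0.914197, -0.906695, 0.625883, 0.626329)
  k3: at (u, v) = (-1.119298, -1.118662), (du/dtau, dv/dtau) = (-0.914775, -0.907736); Gamma_uuu = 0.550578, Gamma_uuv = -1.906916, Gamma_uvv = 2.524309, Gamma_vuu = 1.476351, Gamma_vuv = -1.737215, Gamma_vvv = 1.240047; k3 = (-0.914775, -0.907736, 0.626186, 0.627866)
  k4: at (u, v) = (-1.142182, -1.141382), (du/dtau, dv/dtau) = (-0.899113, -0.892001); Gamma_uuu = 0.567195, Gamma_uuv = -1.891616, Gamma_uvv = 2.478446, Gamma_vuu = 1.487646, Gamma_vuv = -1.730317, Gamma_vvv = 1.235432; k4 = (-0.899113, -0.892001, 0.603652, 0.589852)
  Y <- Y + (h/6)(k1 + 2k2 + 2k3 + k4): u = -1.1422, v = -1.1414, du/dtau = -0.8991, dv/dtau = -0.8920
step 4:
  k1: at (u, v) = (-1.142173, -1.141364), (du/dtau, dv/dtau) = (-0.899116, -0.892009); Gamma_uuu = 0.567178, Gamma_uuv = -1.891618, Gamma_uvv = 2.478471, Gamma_vuu = 1.487630, Gamma_vuv = -1.730313, Gamma_vvv = 1.235430; k1 = (-0.899116, -0.892009, 0.603647, 0.589869)
  k2: at (u, v) = (-1.164650, -1.163664), (du/dtau, dv/dtau) = (-0.884024, -0.877263); Gamma_uuu = 0.583129, Gamma_uuv = -1.877091, Gamma_uvv = 2.435022, Gamma_vuu = 1.498895, Gamma_vuv = -1.724024, Gamma_vvv = 1.231013; k2 = (-0.884024, -0.877263, 0.581768, 0.555275)
  k3: at (u, v) = (-1.164273, -1.163295), (du/dtau, dv/dtau) = (-0.884571, -0.878128); Gamma_uuu = 0.582870, Gamma_uuv = -1.877334, Gamma_uvv = 2.435734, Gamma_vuu = 1.498711, Gamma_vuv = -1.724130, Gamma_vvv = 1.231089; k3 = (-0.884571, -0.878128, 0.582209, 0.556498)
  k4: at (u, v) = (-1.186401, -1.185270), (du/dtau, dv/dtau) = (-0.870005, -0.864184); Gamma_uuu = 0.598279, Gamma_uuv = -1.863504, Gamma_uvv = 2.394383, Gamma_vuu = 1.510004, Gamma_vuv = -1.718405, Gamma_vvv = 1.226868; k4 = (-0.870005, -0.864184, 0.561128, 0.524770)
  Y <- Y + (h/6)(k1 + 2k2 + 2k3 + k4): u = -1.1864, v = -1.1853, du/dtau = -0.8700, dv/dtau = -0.8642

Answer: u = -1.1864, v = -1.1853, du/dtau = -0.8700, dv/dtau = -0.8642


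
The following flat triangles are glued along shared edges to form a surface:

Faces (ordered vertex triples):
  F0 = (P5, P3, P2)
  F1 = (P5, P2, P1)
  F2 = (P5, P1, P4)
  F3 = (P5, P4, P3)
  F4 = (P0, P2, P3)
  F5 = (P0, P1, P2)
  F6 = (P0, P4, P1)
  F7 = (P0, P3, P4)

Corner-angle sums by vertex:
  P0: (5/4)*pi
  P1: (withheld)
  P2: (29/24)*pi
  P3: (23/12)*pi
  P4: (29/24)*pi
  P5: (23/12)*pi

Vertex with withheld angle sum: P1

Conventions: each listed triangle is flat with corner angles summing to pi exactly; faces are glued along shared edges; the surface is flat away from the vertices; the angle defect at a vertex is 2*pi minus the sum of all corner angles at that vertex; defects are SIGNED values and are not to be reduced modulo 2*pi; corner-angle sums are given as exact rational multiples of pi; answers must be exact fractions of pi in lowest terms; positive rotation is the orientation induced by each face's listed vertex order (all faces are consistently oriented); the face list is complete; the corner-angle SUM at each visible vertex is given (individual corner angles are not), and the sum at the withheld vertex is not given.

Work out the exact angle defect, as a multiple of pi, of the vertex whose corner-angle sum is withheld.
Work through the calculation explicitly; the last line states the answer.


V = 6, E = 12, F = 8; chi = V - E + F = 2
Gauss-Bonnet: total defect = 2*pi*chi = 4*pi; visible defects sum to (5/2)*pi

Answer: defect(P1) = (3/2)*pi


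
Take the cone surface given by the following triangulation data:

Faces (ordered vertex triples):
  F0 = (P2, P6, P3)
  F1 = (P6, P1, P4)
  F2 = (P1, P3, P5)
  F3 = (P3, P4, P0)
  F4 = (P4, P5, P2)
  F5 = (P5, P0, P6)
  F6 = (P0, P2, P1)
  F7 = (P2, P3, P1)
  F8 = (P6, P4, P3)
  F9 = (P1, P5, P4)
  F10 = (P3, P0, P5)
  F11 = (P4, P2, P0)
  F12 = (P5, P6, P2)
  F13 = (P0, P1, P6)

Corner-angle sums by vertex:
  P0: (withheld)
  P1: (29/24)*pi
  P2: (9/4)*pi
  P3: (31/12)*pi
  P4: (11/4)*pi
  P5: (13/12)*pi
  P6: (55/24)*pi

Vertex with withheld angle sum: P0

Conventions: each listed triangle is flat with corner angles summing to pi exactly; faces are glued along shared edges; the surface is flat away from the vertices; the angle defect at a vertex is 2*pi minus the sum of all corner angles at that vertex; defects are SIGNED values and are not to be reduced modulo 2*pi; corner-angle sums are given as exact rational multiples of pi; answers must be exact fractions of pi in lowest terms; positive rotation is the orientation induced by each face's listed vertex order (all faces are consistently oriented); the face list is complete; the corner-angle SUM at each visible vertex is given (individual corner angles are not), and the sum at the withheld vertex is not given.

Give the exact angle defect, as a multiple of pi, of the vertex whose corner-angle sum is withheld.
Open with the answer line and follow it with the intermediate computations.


Answer: defect(P0) = pi/6

V = 7, E = 21, F = 14; chi = V - E + F = 0
Gauss-Bonnet: total defect = 2*pi*chi = 0; visible defects sum to -pi/6


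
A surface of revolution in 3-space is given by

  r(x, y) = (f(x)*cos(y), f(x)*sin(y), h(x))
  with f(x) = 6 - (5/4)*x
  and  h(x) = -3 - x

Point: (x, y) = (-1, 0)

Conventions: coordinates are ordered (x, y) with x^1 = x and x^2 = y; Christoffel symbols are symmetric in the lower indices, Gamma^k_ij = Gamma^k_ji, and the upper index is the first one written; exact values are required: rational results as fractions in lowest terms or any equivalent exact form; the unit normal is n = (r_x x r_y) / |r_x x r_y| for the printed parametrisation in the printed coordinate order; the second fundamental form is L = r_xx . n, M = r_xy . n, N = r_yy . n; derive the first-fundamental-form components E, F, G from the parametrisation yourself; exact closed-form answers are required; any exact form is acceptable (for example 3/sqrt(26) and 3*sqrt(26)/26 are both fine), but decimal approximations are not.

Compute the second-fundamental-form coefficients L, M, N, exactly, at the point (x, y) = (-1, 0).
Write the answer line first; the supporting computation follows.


Answer: L = 0, M = 0, N = -29*sqrt(41)/41

f = 29/4, f' = -5/4, f'' = 0, h' = -1, h'' = 0
E = 41/16, F = 0, G = 841/16; answer radicand W^2 = 41/16
unnormalised second-form numerators: l = 0, m = 0, n = -29/4; L = l/sqrt(41/16), and similarly M = m/sqrt(W^2), N = n/sqrt(W^2)


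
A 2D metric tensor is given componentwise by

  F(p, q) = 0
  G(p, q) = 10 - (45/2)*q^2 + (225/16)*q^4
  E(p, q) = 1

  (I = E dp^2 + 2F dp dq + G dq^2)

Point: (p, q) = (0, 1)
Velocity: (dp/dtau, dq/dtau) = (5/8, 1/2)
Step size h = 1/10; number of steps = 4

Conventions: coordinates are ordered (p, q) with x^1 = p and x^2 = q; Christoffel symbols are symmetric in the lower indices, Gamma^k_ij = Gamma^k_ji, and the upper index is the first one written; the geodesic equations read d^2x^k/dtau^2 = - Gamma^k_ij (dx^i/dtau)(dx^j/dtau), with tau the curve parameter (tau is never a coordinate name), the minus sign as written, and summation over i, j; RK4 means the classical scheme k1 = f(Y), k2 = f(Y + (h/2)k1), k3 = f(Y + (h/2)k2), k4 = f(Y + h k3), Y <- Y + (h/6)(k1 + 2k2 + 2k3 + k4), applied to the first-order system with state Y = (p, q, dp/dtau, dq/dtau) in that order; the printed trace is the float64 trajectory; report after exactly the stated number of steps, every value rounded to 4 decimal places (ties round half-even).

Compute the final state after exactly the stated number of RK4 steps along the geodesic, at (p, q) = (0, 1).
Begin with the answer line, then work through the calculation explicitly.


Answer: p = 0.2500, q = 1.1487, dp/dtau = 0.6250, dq/dtau = 0.2854

f(Y) = (dp/dtau, dq/dtau, -Gamma^p_ij Y'^i Y'^j, -Gamma^q_ij Y'^i Y'^j) with the Gammas evaluated at the stage position; h = 0.100000; intermediate values shown to 6 dp
step 0: p = 0.0000, q = 1.0000, dp/dtau = 0.6250, dq/dtau = 0.5000
step 1:
  k1: at (p, q) = (0.000000, 1.000000), (dp/dtau, dq/dtau) = (0.625000, 0.500000); Gamma_ppp = 0.000000, Gamma_ppq = 0.000000, Gamma_pqq = 0.000000, Gamma_qpp = 0.000000, Gamma_qpq = 0.000000, Gamma_qqq = 3.600000; k1 = (0.625000, 0.500000, 0.000000, -0.900000)
  k2: at (p, q) = (0.031250, 1.025000), (dp/dtau, dq/dtau) = (0.625000, 0.455000); Gamma_ppp = 0.000000, Gamma_ppq = 0.000000, Gamma_pqq = 0.000000, Gamma_qpp = 0.000000, Gamma_qpq = 0.000000, Gamma_qqq = 3.836364; k2 = (0.625000, 0.455000, 0.000000, -0.794223)
  k3: at (p, q) = (0.031250, 1.022750), (dp/dtau, dq/dtau) = (0.625000, 0.460289); Gamma_ppp = 0.000000, Gamma_ppq = 0.000000, Gamma_pqq = 0.000000, Gamma_qpp = 0.000000, Gamma_qpq = 0.000000, Gamma_qqq = 3.822889; k3 = (0.625000, 0.460289, 0.000000, -0.809940)
  k4: at (p, q) = (0.062500, 1.046029), (dp/dtau, dq/dtau) = (0.625000, 0.419006); Gamma_ppp = 0.000000, Gamma_ppq = 0.000000, Gamma_pqq = 0.000000, Gamma_qpp = 0.000000, Gamma_qpq = 0.000000, Gamma_qqq = 3.903778; k4 = (0.625000, 0.419006, 0.000000, -0.685371)
  Y <- Y + (h/6)(k1 + 2k2 + 2k3 + k4): p = 0.0625, q = 1.0458, dp/dtau = 0.6250, dq/dtau = 0.4201
step 2:
  k1: at (p, q) = (0.062500, 1.045826), (dp/dtau, dq/dtau) = (0.625000, 0.420105); Gamma_ppp = 0.000000, Gamma_ppq = 0.000000, Gamma_pqq = 0.000000, Gamma_qpp = 0.000000, Gamma_qpq = 0.000000, Gamma_qqq = 3.903569; k1 = (0.625000, 0.420105, 0.000000, -0.688934)
  k2: at (p, q) = (0.093750, 1.066832), (dp/dtau, dq/dtau) = (0.625000, 0.385658); Gamma_ppp = 0.000000, Gamma_ppq = 0.000000, Gamma_pqq = 0.000000, Gamma_qpp = 0.000000, Gamma_qpq = 0.000000, Gamma_qqq = 3.890444; k2 = (0.625000, 0.385658, 0.000000, -0.578635)
  k3: at (p, q) = (0.093750, 1.065109), (dp/dtau, dq/dtau) = (0.625000, 0.391173); Gamma_ppp = 0.000000, Gamma_ppq = 0.000000, Gamma_pqq = 0.000000, Gamma_qpp = 0.000000, Gamma_qpq = 0.000000, Gamma_qqq = 3.893841; k3 = (0.625000, 0.391173, 0.000000, -0.595822)
  k4: at (p, q) = (0.125000, 1.084944), (dp/dtau, dq/dtau) = (0.625000, 0.360523); Gamma_ppp = 0.000000, Gamma_ppq = 0.000000, Gamma_pqq = 0.000000, Gamma_qpp = 0.000000, Gamma_qpq = 0.000000, Gamma_qqq = 3.835926; k4 = (0.625000, 0.360523, 0.000000, -0.498581)
  Y <- Y + (h/6)(k1 + 2k2 + 2k3 + k4): p = 0.1250, q = 1.0847, dp/dtau = 0.6250, dq/dtau = 0.3612
step 3:
  k1: at (p, q) = (0.125000, 1.084731), (dp/dtau, dq/dtau) = (0.625000, 0.361165); Gamma_ppp = 0.000000, Gamma_ppq = 0.000000, Gamma_pqq = 0.000000, Gamma_qpp = 0.000000, Gamma_qpq = 0.000000, Gamma_qqq = 3.836736; k1 = (0.625000, 0.361165, 0.000000, -0.500463)
  k2: at (p, q) = (0.156250, 1.102789), (dp/dtau, dq/dtau) = (0.625000, 0.336141); Gamma_ppp = 0.000000, Gamma_ppq = 0.000000, Gamma_pqq = 0.000000, Gamma_qpp = 0.000000, Gamma_qpq = 0.000000, Gamma_qqq = 3.757212; k2 = (0.625000, 0.336141, 0.000000, -0.424531)
  k3: at (p, q) = (0.156250, 1.101538), (dp/dtau, dq/dtau) = (0.625000, 0.339938); Gamma_ppp = 0.000000, Gamma_ppq = 0.000000, Gamma_pqq = 0.000000, Gamma_qpp = 0.000000, Gamma_qpq = 0.000000, Gamma_qqq = 3.763322; k3 = (0.625000, 0.339938, 0.000000, -0.434881)
  k4: at (p, q) = (0.187500, 1.118725), (dp/dtau, dq/dtau) = (0.625000, 0.317676); Gamma_ppp = 0.000000, Gamma_ppq = 0.000000, Gamma_pqq = 0.000000, Gamma_qpp = 0.000000, Gamma_qpq = 0.000000, Gamma_qqq = 3.673796; k4 = (0.625000, 0.317676, 0.000000, -0.370753)
  Y <- Y + (h/6)(k1 + 2k2 + 2k3 + k4): p = 0.1875, q = 1.1186, dp/dtau = 0.6250, dq/dtau = 0.3180
step 4:
  k1: at (p, q) = (0.187500, 1.118581), (dp/dtau, dq/dtau) = (0.625000, 0.317997); Gamma_ppp = 0.000000, Gamma_ppq = 0.000000, Gamma_pqq = 0.000000, Gamma_qpp = 0.000000, Gamma_qpq = 0.000000, Gamma_qqq = 3.674588; k1 = (0.625000, 0.317997, 0.000000, -0.371582)
  k2: at (p, q) = (0.218750, 1.134481), (dp/dtau, dq/dtau) = (0.625000, 0.299418); Gamma_ppp = 0.000000, Gamma_ppq = 0.000000, Gamma_pqq = 0.000000, Gamma_qpp = 0.000000, Gamma_qpq = 0.000000, Gamma_qqq = 3.584165; k2 = (0.625000, 0.299418, 0.000000, -0.321325)
  k3: at (p, q) = (0.218750, 1.133552), (dp/dtau, dq/dtau) = (0.625000, 0.301931); Gamma_ppp = 0.000000, Gamma_ppq = 0.000000, Gamma_pqq = 0.000000, Gamma_qpp = 0.000000, Gamma_qpq = 0.000000, Gamma_qqq = 3.589580; k3 = (0.625000, 0.301931, 0.000000, -0.327234)
  k4: at (p, q) = (0.250000, 1.148774), (dp/dtau, dq/dtau) = (0.625000, 0.285274); Gamma_ppp = 0.000000, Gamma_ppq = 0.000000, Gamma_pqq = 0.000000, Gamma_qpp = 0.000000, Gamma_qpq = 0.000000, Gamma_qqq = 3.499596; k4 = (0.625000, 0.285274, 0.000000, -0.284801)
  Y <- Y + (h/6)(k1 + 2k2 + 2k3 + k4): p = 0.2500, q = 1.1487, dp/dtau = 0.6250, dq/dtau = 0.2854


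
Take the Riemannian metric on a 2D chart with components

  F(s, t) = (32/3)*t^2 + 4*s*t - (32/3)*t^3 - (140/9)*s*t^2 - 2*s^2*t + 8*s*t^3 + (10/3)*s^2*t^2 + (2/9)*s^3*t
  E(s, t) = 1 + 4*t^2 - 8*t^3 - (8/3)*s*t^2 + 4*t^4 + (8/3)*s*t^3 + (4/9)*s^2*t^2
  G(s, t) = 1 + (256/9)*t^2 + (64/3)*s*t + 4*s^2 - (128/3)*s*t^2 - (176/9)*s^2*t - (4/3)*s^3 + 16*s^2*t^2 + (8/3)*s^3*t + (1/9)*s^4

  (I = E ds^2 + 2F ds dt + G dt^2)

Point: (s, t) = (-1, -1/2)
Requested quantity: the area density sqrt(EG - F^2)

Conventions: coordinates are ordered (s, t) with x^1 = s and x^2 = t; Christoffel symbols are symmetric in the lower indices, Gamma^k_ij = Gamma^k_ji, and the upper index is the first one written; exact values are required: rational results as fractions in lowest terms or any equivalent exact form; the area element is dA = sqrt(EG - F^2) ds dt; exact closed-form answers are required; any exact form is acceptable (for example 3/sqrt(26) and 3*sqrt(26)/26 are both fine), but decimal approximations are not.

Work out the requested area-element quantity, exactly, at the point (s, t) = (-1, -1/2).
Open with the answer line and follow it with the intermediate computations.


Answer: sqrt(EG - F^2) = sqrt(1921)/6

E = 157/36, F = 77/6, G = 50; EG - F^2 = 1921/36


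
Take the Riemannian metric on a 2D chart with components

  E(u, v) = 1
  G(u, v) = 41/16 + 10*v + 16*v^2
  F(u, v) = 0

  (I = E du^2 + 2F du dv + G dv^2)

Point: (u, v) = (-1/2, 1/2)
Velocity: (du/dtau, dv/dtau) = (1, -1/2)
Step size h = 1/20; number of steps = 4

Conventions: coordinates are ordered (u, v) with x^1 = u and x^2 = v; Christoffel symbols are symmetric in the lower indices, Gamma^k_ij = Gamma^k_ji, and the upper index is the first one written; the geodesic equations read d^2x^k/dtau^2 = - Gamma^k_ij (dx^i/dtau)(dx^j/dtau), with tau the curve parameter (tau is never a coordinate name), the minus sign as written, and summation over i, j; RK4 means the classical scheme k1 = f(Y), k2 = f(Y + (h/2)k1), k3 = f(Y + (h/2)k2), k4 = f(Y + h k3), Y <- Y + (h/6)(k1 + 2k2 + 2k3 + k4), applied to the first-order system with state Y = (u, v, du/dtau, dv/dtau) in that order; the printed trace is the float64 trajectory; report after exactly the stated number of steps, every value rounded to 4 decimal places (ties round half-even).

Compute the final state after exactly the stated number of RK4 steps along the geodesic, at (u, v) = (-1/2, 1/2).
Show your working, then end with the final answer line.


f(Y) = (du/dtau, dv/dtau, -Gamma^u_ij Y'^i Y'^j, -Gamma^v_ij Y'^i Y'^j) with the Gammas evaluated at the stage position; h = 0.050000; intermediate values shown to 6 dp
step 0: u = -0.5000, v = 0.5000, du/dtau = 1.0000, dv/dtau = -0.5000
step 1:
  k1: at (u, v) = (-0.500000, 0.500000), (du/dtau, dv/dtau) = (1.000000, -0.500000); Gamma_uuu = 0.000000, Gamma_uuv = 0.000000, Gamma_uvv = 0.000000, Gamma_vuu = 0.000000, Gamma_vuv = 0.000000, Gamma_vvv = 1.124324; k1 = (1.000000, -0.500000, 0.000000, -0.281081)
  k2: at (u, v) = (-0.475000, 0.487500), (du/dtau, dv/dtau) = (1.000000, -0.507027); Gamma_uuu = 0.000000, Gamma_uuv = 0.000000, Gamma_uvv = 0.000000, Gamma_vuu = 0.000000, Gamma_vuv = 0.000000, Gamma_vvv = 1.138790; k2 = (1.000000, -0.507027, 0.000000, -0.292756)
  k3: at (u, v) = (-0.475000, 0.487324), (du/dtau, dv/dtau) = (1.000000, -0.507319); Gamma_uuu = 0.000000, Gamma_uuv = 0.000000, Gamma_uvv = 0.000000, Gamma_vuu = 0.000000, Gamma_vuv = 0.000000, Gamma_vvv = 1.138996; k3 = (1.000000, -0.507319, 0.000000, -0.293146)
  k4: at (u, v) = (-0.450000, 0.474634), (du/dtau, dv/dtau) = (1.000000, -0.514657); Gamma_uuu = 0.000000, Gamma_uuv = 0.000000, Gamma_uvv = 0.000000, Gamma_vuu = 0.000000, Gamma_vuv = 0.000000, Gamma_vvv = 1.154020; k4 = (1.000000, -0.514657, 0.000000, -0.305668)
  Y <- Y + (h/6)(k1 + 2k2 + 2k3 + k4): u = -0.4500, v = 0.4746, du/dtau = 1.0000, dv/dtau = -0.5147
step 2:
  k1: at (u, v) = (-0.450000, 0.474639), (du/dtau, dv/dtau) = (1.000000, -0.514655); Gamma_uuu = 0.000000, Gamma_uuv = 0.000000, Gamma_uvv = 0.000000, Gamma_vuu = 0.000000, Gamma_vuv = 0.000000, Gamma_vvv = 1.154014; k1 = (1.000000, -0.514655, 0.000000, -0.305663)
  k2: at (u, v) = (-0.425000, 0.461772), (du/dtau, dv/dtau) = (1.000000, -0.522296); Gamma_uuu = 0.000000, Gamma_uuv = 0.000000, Gamma_uvv = 0.000000, Gamma_vuu = 0.000000, Gamma_vuv = 0.000000, Gamma_vvv = 1.169600; k2 = (1.000000, -0.522296, 0.000000, -0.319059)
  k3: at (u, v) = (-0.425000, 0.461581), (du/dtau, dv/dtau) = (1.000000, -0.522631); Gamma_uuu = 0.000000, Gamma_uuv = 0.000000, Gamma_uvv = 0.000000, Gamma_vuu = 0.000000, Gamma_vuv = 0.000000, Gamma_vvv = 1.169834; k3 = (1.000000, -0.522631, 0.000000, -0.319532)
  k4: at (u, v) = (-0.400000, 0.448507), (du/dtau, dv/dtau) = (1.000000, -0.530631); Gamma_uuu = 0.000000, Gamma_uuv = 0.000000, Gamma_uvv = 0.000000, Gamma_vuu = 0.000000, Gamma_vuv = 0.000000, Gamma_vvv = 1.186049; k4 = (1.000000, -0.530631, 0.000000, -0.333955)
  Y <- Y + (h/6)(k1 + 2k2 + 2k3 + k4): u = -0.4000, v = 0.4485, du/dtau = 1.0000, dv/dtau = -0.5306
step 3:
  k1: at (u, v) = (-0.400000, 0.448513), (du/dtau, dv/dtau) = (1.000000, -0.530628); Gamma_uuu = 0.000000, Gamma_uuv = 0.000000, Gamma_uvv = 0.000000, Gamma_vuu = 0.000000, Gamma_vuv = 0.000000, Gamma_vvv = 1.186043; k1 = (1.000000, -0.530628, 0.000000, -0.333949)
  k2: at (u, v) = (-0.375000, 0.435247), (du/dtau, dv/dtau) = (1.000000, -0.538977); Gamma_uuu = 0.000000, Gamma_uuv = 0.000000, Gamma_uvv = 0.000000, Gamma_vuu = 0.000000, Gamma_vuv = 0.000000, Gamma_vvv = 1.202890; k2 = (1.000000, -0.538977, 0.000000, -0.349435)
  k3: at (u, v) = (-0.375000, 0.435038), (du/dtau, dv/dtau) = (1.000000, -0.539364); Gamma_uuu = 0.000000, Gamma_uuv = 0.000000, Gamma_uvv = 0.000000, Gamma_vuu = 0.000000, Gamma_vuv = 0.000000, Gamma_vvv = 1.203158; k3 = (1.000000, -0.539364, 0.000000, -0.350015)
  k4: at (u, v) = (-0.350000, 0.421544), (du/dtau, dv/dtau) = (1.000000, -0.548129); Gamma_uuu = 0.000000, Gamma_uuv = 0.000000, Gamma_uvv = 0.000000, Gamma_vuu = 0.000000, Gamma_vuv = 0.000000, Gamma_vvv = 1.220719; k4 = (1.000000, -0.548129, 0.000000, -0.366759)
  Y <- Y + (h/6)(k1 + 2k2 + 2k3 + k4): u = -0.3500, v = 0.4216, du/dtau = 1.0000, dv/dtau = -0.5481
step 4:
  k1: at (u, v) = (-0.350000, 0.421551), (du/dtau, dv/dtau) = (1.000000, -0.548125); Gamma_uuu = 0.000000, Gamma_uuv = 0.000000, Gamma_uvv = 0.000000, Gamma_vuu = 0.000000, Gamma_vuv = 0.000000, Gamma_vvv = 1.220711; k1 = (1.000000, -0.548125, 0.000000, -0.366751)
  k2: at (u, v) = (-0.325000, 0.407847), (du/dtau, dv/dtau) = (1.000000, -0.557293); Gamma_uuu = 0.000000, Gamma_uuv = 0.000000, Gamma_uvv = 0.000000, Gamma_vuu = 0.000000, Gamma_vuv = 0.000000, Gamma_vvv = 1.238987; k2 = (1.000000, -0.557293, 0.000000, -0.384800)
  k3: at (u, v) = (-0.325000, 0.407618), (du/dtau, dv/dtau) = (1.000000, -0.557745); Gamma_uuu = 0.000000, Gamma_uuv = 0.000000, Gamma_uvv = 0.000000, Gamma_vuu = 0.000000, Gamma_vuv = 0.000000, Gamma_vvv = 1.239296; k3 = (1.000000, -0.557745, 0.000000, -0.385519)
  k4: at (u, v) = (-0.300000, 0.393663), (du/dtau, dv/dtau) = (1.000000, -0.567401); Gamma_uuu = 0.000000, Gamma_uuv = 0.000000, Gamma_uvv = 0.000000, Gamma_vuu = 0.000000, Gamma_vuv = 0.000000, Gamma_vvv = 1.258384; k4 = (1.000000, -0.567401, 0.000000, -0.405129)
  Y <- Y + (h/6)(k1 + 2k2 + 2k3 + k4): u = -0.3000, v = 0.3937, du/dtau = 1.0000, dv/dtau = -0.5674

Answer: u = -0.3000, v = 0.3937, du/dtau = 1.0000, dv/dtau = -0.5674


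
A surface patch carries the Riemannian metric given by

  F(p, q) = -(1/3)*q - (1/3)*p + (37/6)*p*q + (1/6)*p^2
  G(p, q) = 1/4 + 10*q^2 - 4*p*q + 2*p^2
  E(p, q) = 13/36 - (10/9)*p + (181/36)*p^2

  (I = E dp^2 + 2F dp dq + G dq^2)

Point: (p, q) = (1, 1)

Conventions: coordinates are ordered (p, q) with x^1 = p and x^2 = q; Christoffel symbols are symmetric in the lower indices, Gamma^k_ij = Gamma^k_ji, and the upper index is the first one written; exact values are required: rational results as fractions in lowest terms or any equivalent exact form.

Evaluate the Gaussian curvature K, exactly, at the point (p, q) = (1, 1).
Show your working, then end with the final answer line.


E = 77/18, F = 17/3, G = 33/4, EG - F^2 = 229/72 at the point
E_p = 161/18, E_q = 0, F_p = 37/6, F_q = 35/6, G_p = 0, G_q = 16
E_qq = 0, F_pq = 37/6, G_pp = 4
Compute both Brioschi determinants and normalise by (EG - F^2)^2.
M1 = [[-E_qq/2 + F_pq - G_pp/2, E_p/2, F_p - E_q/2], [F_q - G_p/2, E, F], [G_q/2, F, G]] = [[25/6, 161/36, 37/6], [35/6, 77/18, 17/3], [8, 17/3, 33/4]]; det M1 = -617/96
M2 = [[0, E_q/2, G_p/2], [E_q/2, E, F], [G_p/2, F, G]] = [[0, 0, 0], [0, 77/18, 17/3], [0, 17/3, 33/4]]; det M2 = 0
det M1 - det M2 = -617/96; K = -617/96 / (229/72)^2 = -33318/52441

Answer: K = -33318/52441


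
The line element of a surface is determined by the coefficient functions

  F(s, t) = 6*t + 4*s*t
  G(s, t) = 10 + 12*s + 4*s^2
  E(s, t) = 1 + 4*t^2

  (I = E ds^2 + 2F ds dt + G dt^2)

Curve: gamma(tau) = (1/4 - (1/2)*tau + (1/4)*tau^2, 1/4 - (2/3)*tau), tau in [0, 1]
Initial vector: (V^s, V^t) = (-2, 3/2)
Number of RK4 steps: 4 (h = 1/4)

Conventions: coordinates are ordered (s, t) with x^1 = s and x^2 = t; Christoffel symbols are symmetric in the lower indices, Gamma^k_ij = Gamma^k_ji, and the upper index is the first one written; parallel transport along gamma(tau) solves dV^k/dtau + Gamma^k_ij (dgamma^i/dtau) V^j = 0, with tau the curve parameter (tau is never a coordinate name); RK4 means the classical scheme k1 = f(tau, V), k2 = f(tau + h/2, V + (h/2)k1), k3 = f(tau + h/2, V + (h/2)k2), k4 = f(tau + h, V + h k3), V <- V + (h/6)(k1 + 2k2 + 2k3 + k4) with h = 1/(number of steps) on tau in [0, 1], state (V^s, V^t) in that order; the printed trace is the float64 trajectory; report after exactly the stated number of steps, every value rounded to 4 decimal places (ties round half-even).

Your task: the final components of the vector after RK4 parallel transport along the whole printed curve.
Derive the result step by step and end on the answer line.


gamma'(tau) = (-1/2 + (1/2)*tau, -2/3); f(tau, V)^k = -Gamma^k_ij(gamma(tau)) gamma'^i(tau) V^j; h = 1/4; intermediate values shown to 6 dp
curve data and Christoffel symbols at the stage parameters:
  tau = 0.000000: gamma = (0.250000, 0.250000), gamma' = (-0.500000, -0.666667); Gamma_sss = 0.000000, Gamma_sst = 0.074074, Gamma_stt = 0.000000, Gamma_tss = 0.000000, Gamma_tst = 0.518519, Gamma_ttt = 0.000000
  tau = 0.125000: gamma = (0.191406, 0.166667), gamma' = (-0.437500, -0.666667); Gamma_sss = 0.000000, Gamma_sst = 0.053102, Gamma_stt = 0.000000, Gamma_tss = 0.000000, Gamma_tst = 0.538899, Gamma_ttt = 0.000000
  tau = 0.250000: gamma = (0.140625, 0.083333), gamma' = (-0.375000, -0.666667); Gamma_sss = 0.000000, Gamma_sst = 0.028262, Gamma_stt = 0.000000, Gamma_tss = 0.000000, Gamma_tst = 0.556409, Gamma_ttt = 0.000000
  tau = 0.375000: gamma = (0.097656, 0.000000), gamma' = (-0.312500, -0.666667); Gamma_sss = 0.000000, Gamma_sst = 0.000000, Gamma_stt = 0.000000, Gamma_tss = 0.000000, Gamma_tst = 0.570081, Gamma_ttt = 0.000000
  tau = 0.500000: gamma = (0.062500, -0.083333), gamma' = (-0.250000, -0.666667); Gamma_sss = 0.000000, Gamma_sst = -0.030883, Gamma_stt = 0.000000, Gamma_tss = 0.000000, Gamma_tst = 0.579057, Gamma_ttt = 0.000000
  tau = 0.625000: gamma = (0.035156, -0.166667), gamma' = (-0.187500, -0.666667); Gamma_sss = 0.000000, Gamma_sst = -0.063264, Gamma_stt = 0.000000, Gamma_tss = 0.000000, Gamma_tst = 0.582716, Gamma_ttt = 0.000000
  tau = 0.750000: gamma = (0.015625, -0.250000), gamma' = (-0.125000, -0.666667); Gamma_sss = 0.000000, Gamma_sst = -0.095799, Gamma_stt = 0.000000, Gamma_tss = 0.000000, Gamma_tst = 0.580784, Gamma_ttt = 0.000000
  tau = 0.875000: gamma = (0.003906, -0.333333), gamma' = (-0.062500, -0.666667); Gamma_sss = 0.000000, Gamma_sst = -0.127088, Gamma_stt = 0.000000, Gamma_tss = 0.000000, Gamma_tst = 0.573387, Gamma_ttt = 0.000000
  tau = 1.000000: gamma = (0.000000, -0.416667), gamma' = (0.000000, -0.666667); Gamma_sss = 0.000000, Gamma_sst = -0.155844, Gamma_stt = 0.000000, Gamma_tss = 0.000000, Gamma_tst = 0.561039, Gamma_ttt = 0.000000
step 0: V^s = -2.0000, V^t = 1.5000
step 1: k1 = (-0.043210, -0.302469), k2 = (-0.037024, -0.375734), k3 = (-0.037209, -0.377616), k4 = (-0.022961, -0.452047); V <- V + (h/6)(k1 + 2k2 + 2k3 + k4): V^s = -2.0089, V^t = 1.4058
step 2: k1 = (-0.022952, -0.451875), k2 = (0.000000, -0.524220), k3 = (0.000000, -0.524740), k4 = (0.031521, -0.591013); V <- V + (h/6)(k1 + 2k2 + 2k3 + k4): V^s = -2.0086, V^t = 1.2749
step 3: k1 = (0.031511, -0.590829), k2 = (0.070300, -0.647533), k3 = (0.070180, -0.646424), k4 = (0.113829, -0.690086); V <- V + (h/6)(k1 + 2k2 + 2k3 + k4): V^s = -1.9908, V^t = 1.1137
step 4: k1 = (0.113810, -0.689972), k2 = (0.159307, -0.718750), k3 = (0.158854, -0.716705), k4 = (0.202713, -0.729766); V <- V + (h/6)(k1 + 2k2 + 2k3 + k4): V^s = -1.9511, V^t = 0.9349

Answer: V^s = -1.9511, V^t = 0.9349


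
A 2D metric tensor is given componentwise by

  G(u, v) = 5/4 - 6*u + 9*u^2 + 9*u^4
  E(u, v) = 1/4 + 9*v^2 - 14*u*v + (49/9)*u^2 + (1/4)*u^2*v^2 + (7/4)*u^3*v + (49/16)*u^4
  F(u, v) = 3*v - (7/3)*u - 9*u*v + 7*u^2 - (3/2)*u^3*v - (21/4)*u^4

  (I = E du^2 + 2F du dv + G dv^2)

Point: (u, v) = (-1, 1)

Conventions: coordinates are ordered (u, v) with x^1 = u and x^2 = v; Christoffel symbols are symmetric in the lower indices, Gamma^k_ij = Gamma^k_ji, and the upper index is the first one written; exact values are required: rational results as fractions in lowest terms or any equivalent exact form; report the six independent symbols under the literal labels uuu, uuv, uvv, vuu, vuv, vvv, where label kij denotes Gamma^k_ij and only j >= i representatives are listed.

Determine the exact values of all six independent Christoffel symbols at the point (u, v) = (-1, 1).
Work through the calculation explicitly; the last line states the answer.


E = 4357/144, F = 211/12, G = 101/4 at the point
E_u = -583/18, E_v = 123/4, F_u = -53/6, F_v = 27/2, G_u = -60, G_v = 0
EG - F^2 = 261973/576;  g^inv = (576/261973) * [[101/4, -211/12], [-211/12, 4357/144]]
first-kind symbols [ij,l] = (1/2)(d_i g_jl + d_j g_il - d_l g_ij): [uu,u] = E_u/2 = -583/36, [uu,v] = F_u - E_v/2 = -581/24, [uv,u] = E_v/2 = 123/8, [uv,v] = G_u/2 = -30, [vv,u] = F_v - G_u/2 = 87/2, [vv,v] = G_v/2 = 0
Gamma^u_ij = (G*[ij,u] - F*[ij,v])/(EG - F^2), Gamma^v_ij = (E*[ij,v] - F*[ij,u])/(EG - F^2)

Answer: Gamma_uuu = 9650/261973, Gamma_uuv = 527454/261973, Gamma_uvv = 632664/261973, Gamma_vuu = -515771/523946, Gamma_vuv = -678558/261973, Gamma_vvv = -440568/261973


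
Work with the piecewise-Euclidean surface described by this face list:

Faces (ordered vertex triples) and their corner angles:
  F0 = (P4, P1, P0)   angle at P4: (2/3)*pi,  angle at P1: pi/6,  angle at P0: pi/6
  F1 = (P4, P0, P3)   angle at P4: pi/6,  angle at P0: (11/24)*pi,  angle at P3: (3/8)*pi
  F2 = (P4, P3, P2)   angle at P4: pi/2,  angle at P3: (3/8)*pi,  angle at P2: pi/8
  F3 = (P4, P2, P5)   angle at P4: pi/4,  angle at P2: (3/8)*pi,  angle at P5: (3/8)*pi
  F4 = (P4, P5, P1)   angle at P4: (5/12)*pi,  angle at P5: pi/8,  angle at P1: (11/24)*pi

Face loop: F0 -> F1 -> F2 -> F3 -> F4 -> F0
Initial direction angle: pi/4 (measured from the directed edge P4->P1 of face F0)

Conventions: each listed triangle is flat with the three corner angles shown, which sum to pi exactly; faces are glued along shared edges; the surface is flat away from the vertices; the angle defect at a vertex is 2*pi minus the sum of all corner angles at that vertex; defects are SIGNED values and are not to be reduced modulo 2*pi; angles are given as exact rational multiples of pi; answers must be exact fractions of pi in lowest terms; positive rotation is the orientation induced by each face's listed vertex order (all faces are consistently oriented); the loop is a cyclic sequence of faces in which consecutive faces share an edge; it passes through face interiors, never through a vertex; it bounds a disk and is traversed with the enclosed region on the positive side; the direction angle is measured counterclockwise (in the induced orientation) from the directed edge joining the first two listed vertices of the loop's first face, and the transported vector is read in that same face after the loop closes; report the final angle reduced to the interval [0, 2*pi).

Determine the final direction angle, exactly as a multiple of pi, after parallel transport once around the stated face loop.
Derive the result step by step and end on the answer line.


enclosed vertex P4: corner angles sum to 2*pi, defect = 2*pi - 2*pi = 0
by Gauss-Bonnet the loop rotates the vector by the enclosed defect sum (positive orientation, mod 2*pi)
final angle = pi/4 + 0 = pi/4 (mod 2*pi)

Answer: final direction angle = pi/4


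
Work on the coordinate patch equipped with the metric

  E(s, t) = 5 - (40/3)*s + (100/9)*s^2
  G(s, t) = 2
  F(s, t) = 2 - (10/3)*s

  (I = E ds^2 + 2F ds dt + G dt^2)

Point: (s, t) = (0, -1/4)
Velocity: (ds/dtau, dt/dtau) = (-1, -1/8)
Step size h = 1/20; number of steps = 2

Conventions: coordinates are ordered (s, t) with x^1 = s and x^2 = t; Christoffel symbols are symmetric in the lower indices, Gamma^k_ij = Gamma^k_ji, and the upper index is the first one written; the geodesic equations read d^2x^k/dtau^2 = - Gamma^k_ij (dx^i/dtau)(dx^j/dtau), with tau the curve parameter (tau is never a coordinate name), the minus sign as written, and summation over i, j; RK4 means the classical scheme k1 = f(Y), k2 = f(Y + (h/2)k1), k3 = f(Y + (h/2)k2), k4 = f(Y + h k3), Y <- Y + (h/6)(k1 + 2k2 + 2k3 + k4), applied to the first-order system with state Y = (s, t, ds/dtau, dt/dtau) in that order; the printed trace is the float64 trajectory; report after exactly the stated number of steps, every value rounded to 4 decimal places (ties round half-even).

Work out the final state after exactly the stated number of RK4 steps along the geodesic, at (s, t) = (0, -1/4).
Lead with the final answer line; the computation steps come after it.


Answer: s = -0.0949, t = -0.2601, ds/dtau = -0.9025, dt/dtau = -0.0797

f(Y) = (ds/dtau, dt/dtau, -Gamma^s_ij Y'^i Y'^j, -Gamma^t_ij Y'^i Y'^j) with the Gammas evaluated at the stage position; h = 0.050000; intermediate values shown to 6 dp
step 0: s = 0.0000, t = -0.2500, ds/dtau = -1.0000, dt/dtau = -0.1250
step 1:
  k1: at (s, t) = (0.000000, -0.250000), (ds/dtau, dt/dtau) = (-1.000000, -0.125000); Gamma_sss = -1.111111, Gamma_sst = 0.000000, Gamma_stt = 0.000000, Gamma_tss = -0.555556, Gamma_tst = 0.000000, Gamma_ttt = 0.000000; k1 = (-1.000000, -0.125000, 1.111111, 0.555556)
  k2: at (s, t) = (-0.025000, -0.253125), (ds/dtau, dt/dtau) = (-0.972222, -0.111111); Gamma_sss = -1.095290, Gamma_sst = 0.000000, Gamma_stt = 0.000000, Gamma_tss = -0.525739, Gamma_tst = 0.000000, Gamma_ttt = 0.000000; k2 = (-0.972222, -0.111111, 1.035286, 0.496937)
  k3: at (s, t) = (-0.024306, -0.252778), (ds/dtau, dt/dtau) = (-0.974118, -0.112577); Gamma_sss = -1.095739, Gamma_sst = 0.000000, Gamma_stt = 0.000000, Gamma_tss = -0.526540, Gamma_tst = 0.000000, Gamma_ttt = 0.000000; k3 = (-0.974118, -0.112577, 1.039753, 0.499637)
  k4: at (s, t) = (-0.048706, -0.255629), (ds/dtau, dt/dtau) = (-0.948012, -0.100018); Gamma_sss = -1.079702, Gamma_sst = 0.000000, Gamma_stt = 0.000000, Gamma_tss = -0.499318, Gamma_tst = 0.000000, Gamma_ttt = 0.000000; k4 = (-0.948012, -0.100018, 0.970358, 0.448751)
  Y <- Y + (h/6)(k1 + 2k2 + 2k3 + k4): s = -0.0487, t = -0.2556, ds/dtau = -0.9481, dt/dtau = -0.1000
step 2:
  k1: at (s, t) = (-0.048672, -0.255603), (ds/dtau, dt/dtau) = (-0.948070, -0.100021); Gamma_sss = -1.079724, Gamma_sst = 0.000000, Gamma_stt = 0.000000, Gamma_tss = -0.499354, Gamma_tst = 0.000000, Gamma_ttt = 0.000000; k1 = (-0.948070, -0.100021, 0.970497, 0.448838)
  k2: at (s, t) = (-0.072374, -0.258104), (ds/dtau, dt/dtau) = (-0.923808, -0.088800); Gamma_sss = -1.063737, Gamma_sst = 0.000000, Gamma_stt = 0.000000, Gamma_tss = -0.474618, Gamma_tst = 0.000000, Gamma_ttt = 0.000000; k2 = (-0.923808, -0.088800, 0.907816, 0.405049)
  k3: at (s, t) = (-0.071768, -0.257823), (ds/dtau, dt/dtau) = (-0.925375, -0.089895); Gamma_sss = -1.064150, Gamma_sst = 0.000000, Gamma_stt = 0.000000, Gamma_tss = -0.475231, Gamma_tst = 0.000000, Gamma_ttt = 0.000000; k3 = (-0.925375, -0.089895, 0.911252, 0.406949)
  k4: at (s, t) = (-0.094941, -0.260098), (ds/dtau, dt/dtau) = (-0.902508, -0.079674); Gamma_sss = -1.048266, Gamma_sst = 0.000000, Gamma_stt = 0.000000, Gamma_tss = -0.452527, Gamma_tst = 0.000000, Gamma_ttt = 0.000000; k4 = (-0.902508, -0.079674, 0.853834, 0.368593)
  Y <- Y + (h/6)(k1 + 2k2 + 2k3 + k4): s = -0.0949, t = -0.2601, ds/dtau = -0.9025, dt/dtau = -0.0797
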